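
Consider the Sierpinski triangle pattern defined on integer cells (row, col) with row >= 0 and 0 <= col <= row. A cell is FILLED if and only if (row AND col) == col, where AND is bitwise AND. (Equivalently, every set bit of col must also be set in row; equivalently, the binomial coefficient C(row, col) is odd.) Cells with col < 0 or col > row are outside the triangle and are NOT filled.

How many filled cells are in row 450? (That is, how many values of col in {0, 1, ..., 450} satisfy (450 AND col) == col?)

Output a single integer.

Answer: 16

Derivation:
450 in binary = 111000010
popcount(450) = number of 1-bits in 111000010 = 4
A col c satisfies (450 AND c) == c iff every set bit of c is also set in 450; each of the 4 set bits of 450 can independently be on or off in c.
count = 2^4 = 16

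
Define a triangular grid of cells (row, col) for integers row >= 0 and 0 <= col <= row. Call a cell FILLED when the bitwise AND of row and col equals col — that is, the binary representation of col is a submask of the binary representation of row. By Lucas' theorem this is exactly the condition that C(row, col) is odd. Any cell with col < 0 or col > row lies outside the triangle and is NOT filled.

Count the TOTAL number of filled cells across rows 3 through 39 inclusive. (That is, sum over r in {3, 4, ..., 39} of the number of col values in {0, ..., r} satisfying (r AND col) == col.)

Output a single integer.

Answer: 292

Derivation:
r3=11 pc2: +4 =4
r4=100 pc1: +2 =6
r5=101 pc2: +4 =10
r6=110 pc2: +4 =14
r7=111 pc3: +8 =22
r8=1000 pc1: +2 =24
r9=1001 pc2: +4 =28
r10=1010 pc2: +4 =32
r11=1011 pc3: +8 =40
r12=1100 pc2: +4 =44
r13=1101 pc3: +8 =52
r14=1110 pc3: +8 =60
r15=1111 pc4: +16 =76
r16=10000 pc1: +2 =78
r17=10001 pc2: +4 =82
r18=10010 pc2: +4 =86
r19=10011 pc3: +8 =94
r20=10100 pc2: +4 =98
r21=10101 pc3: +8 =106
r22=10110 pc3: +8 =114
r23=10111 pc4: +16 =130
r24=11000 pc2: +4 =134
r25=11001 pc3: +8 =142
r26=11010 pc3: +8 =150
r27=11011 pc4: +16 =166
r28=11100 pc3: +8 =174
r29=11101 pc4: +16 =190
r30=11110 pc4: +16 =206
r31=11111 pc5: +32 =238
r32=100000 pc1: +2 =240
r33=100001 pc2: +4 =244
r34=100010 pc2: +4 =248
r35=100011 pc3: +8 =256
r36=100100 pc2: +4 =260
r37=100101 pc3: +8 =268
r38=100110 pc3: +8 =276
r39=100111 pc4: +16 =292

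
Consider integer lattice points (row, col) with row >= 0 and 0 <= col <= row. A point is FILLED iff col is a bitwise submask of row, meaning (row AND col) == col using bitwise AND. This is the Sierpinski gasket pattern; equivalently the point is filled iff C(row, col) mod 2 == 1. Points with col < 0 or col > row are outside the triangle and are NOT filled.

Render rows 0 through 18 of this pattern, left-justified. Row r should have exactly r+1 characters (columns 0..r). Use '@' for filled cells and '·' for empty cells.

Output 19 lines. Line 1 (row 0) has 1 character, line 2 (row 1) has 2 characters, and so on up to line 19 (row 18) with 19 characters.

Answer: @
@@
@·@
@@@@
@···@
@@··@@
@·@·@·@
@@@@@@@@
@·······@
@@······@@
@·@·····@·@
@@@@····@@@@
@···@···@···@
@@··@@··@@··@@
@·@·@·@·@·@·@·@
@@@@@@@@@@@@@@@@
@···············@
@@··············@@
@·@·············@·@

Derivation:
r0=0: @
r1=1: @@
r2=10: @·@
r3=11: @@@@
r4=100: @···@
r5=101: @@··@@
r6=110: @·@·@·@
r7=111: @@@@@@@@
r8=1000: @·······@
r9=1001: @@······@@
r10=1010: @·@·····@·@
r11=1011: @@@@····@@@@
r12=1100: @···@···@···@
r13=1101: @@··@@··@@··@@
r14=1110: @·@·@·@·@·@·@·@
r15=1111: @@@@@@@@@@@@@@@@
r16=10000: @···············@
r17=10001: @@··············@@
r18=10010: @·@·············@·@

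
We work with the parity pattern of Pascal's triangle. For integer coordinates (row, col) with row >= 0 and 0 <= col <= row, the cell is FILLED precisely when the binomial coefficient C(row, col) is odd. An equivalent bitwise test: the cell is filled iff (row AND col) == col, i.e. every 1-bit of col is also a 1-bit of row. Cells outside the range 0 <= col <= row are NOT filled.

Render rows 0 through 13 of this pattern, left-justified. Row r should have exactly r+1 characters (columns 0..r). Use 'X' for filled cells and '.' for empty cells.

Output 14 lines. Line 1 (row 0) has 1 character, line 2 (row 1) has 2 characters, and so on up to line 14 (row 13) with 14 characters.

r0=0: X
r1=1: XX
r2=10: X.X
r3=11: XXXX
r4=100: X...X
r5=101: XX..XX
r6=110: X.X.X.X
r7=111: XXXXXXXX
r8=1000: X.......X
r9=1001: XX......XX
r10=1010: X.X.....X.X
r11=1011: XXXX....XXXX
r12=1100: X...X...X...X
r13=1101: XX..XX..XX..XX

Answer: X
XX
X.X
XXXX
X...X
XX..XX
X.X.X.X
XXXXXXXX
X.......X
XX......XX
X.X.....X.X
XXXX....XXXX
X...X...X...X
XX..XX..XX..XX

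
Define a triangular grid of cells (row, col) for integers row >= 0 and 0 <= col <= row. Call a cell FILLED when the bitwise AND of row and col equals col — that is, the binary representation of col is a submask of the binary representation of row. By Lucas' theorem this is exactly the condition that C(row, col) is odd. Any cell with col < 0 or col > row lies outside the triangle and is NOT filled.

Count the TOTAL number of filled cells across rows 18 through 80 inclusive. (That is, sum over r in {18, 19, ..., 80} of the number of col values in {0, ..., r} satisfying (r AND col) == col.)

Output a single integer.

Answer: 808

Derivation:
r18=10010 pc2: +4 =4
r19=10011 pc3: +8 =12
r20=10100 pc2: +4 =16
r21=10101 pc3: +8 =24
r22=10110 pc3: +8 =32
r23=10111 pc4: +16 =48
r24=11000 pc2: +4 =52
r25=11001 pc3: +8 =60
r26=11010 pc3: +8 =68
r27=11011 pc4: +16 =84
r28=11100 pc3: +8 =92
r29=11101 pc4: +16 =108
r30=11110 pc4: +16 =124
r31=11111 pc5: +32 =156
r32=100000 pc1: +2 =158
r33=100001 pc2: +4 =162
r34=100010 pc2: +4 =166
r35=100011 pc3: +8 =174
r36=100100 pc2: +4 =178
r37=100101 pc3: +8 =186
r38=100110 pc3: +8 =194
r39=100111 pc4: +16 =210
r40=101000 pc2: +4 =214
r41=101001 pc3: +8 =222
r42=101010 pc3: +8 =230
r43=101011 pc4: +16 =246
r44=101100 pc3: +8 =254
r45=101101 pc4: +16 =270
r46=101110 pc4: +16 =286
r47=101111 pc5: +32 =318
r48=110000 pc2: +4 =322
r49=110001 pc3: +8 =330
r50=110010 pc3: +8 =338
r51=110011 pc4: +16 =354
r52=110100 pc3: +8 =362
r53=110101 pc4: +16 =378
r54=110110 pc4: +16 =394
r55=110111 pc5: +32 =426
r56=111000 pc3: +8 =434
r57=111001 pc4: +16 =450
r58=111010 pc4: +16 =466
r59=111011 pc5: +32 =498
r60=111100 pc4: +16 =514
r61=111101 pc5: +32 =546
r62=111110 pc5: +32 =578
r63=111111 pc6: +64 =642
r64=1000000 pc1: +2 =644
r65=1000001 pc2: +4 =648
r66=1000010 pc2: +4 =652
r67=1000011 pc3: +8 =660
r68=1000100 pc2: +4 =664
r69=1000101 pc3: +8 =672
r70=1000110 pc3: +8 =680
r71=1000111 pc4: +16 =696
r72=1001000 pc2: +4 =700
r73=1001001 pc3: +8 =708
r74=1001010 pc3: +8 =716
r75=1001011 pc4: +16 =732
r76=1001100 pc3: +8 =740
r77=1001101 pc4: +16 =756
r78=1001110 pc4: +16 =772
r79=1001111 pc5: +32 =804
r80=1010000 pc2: +4 =808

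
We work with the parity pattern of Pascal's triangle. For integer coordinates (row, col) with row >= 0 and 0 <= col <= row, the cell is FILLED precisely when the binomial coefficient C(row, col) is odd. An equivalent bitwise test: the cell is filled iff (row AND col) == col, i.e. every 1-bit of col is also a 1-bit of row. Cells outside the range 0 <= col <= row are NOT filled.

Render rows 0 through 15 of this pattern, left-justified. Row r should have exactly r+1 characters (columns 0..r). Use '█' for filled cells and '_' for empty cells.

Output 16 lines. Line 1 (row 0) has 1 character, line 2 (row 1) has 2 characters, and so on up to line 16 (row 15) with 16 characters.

r0=0: █
r1=1: ██
r2=10: █_█
r3=11: ████
r4=100: █___█
r5=101: ██__██
r6=110: █_█_█_█
r7=111: ████████
r8=1000: █_______█
r9=1001: ██______██
r10=1010: █_█_____█_█
r11=1011: ████____████
r12=1100: █___█___█___█
r13=1101: ██__██__██__██
r14=1110: █_█_█_█_█_█_█_█
r15=1111: ████████████████

Answer: █
██
█_█
████
█___█
██__██
█_█_█_█
████████
█_______█
██______██
█_█_____█_█
████____████
█___█___█___█
██__██__██__██
█_█_█_█_█_█_█_█
████████████████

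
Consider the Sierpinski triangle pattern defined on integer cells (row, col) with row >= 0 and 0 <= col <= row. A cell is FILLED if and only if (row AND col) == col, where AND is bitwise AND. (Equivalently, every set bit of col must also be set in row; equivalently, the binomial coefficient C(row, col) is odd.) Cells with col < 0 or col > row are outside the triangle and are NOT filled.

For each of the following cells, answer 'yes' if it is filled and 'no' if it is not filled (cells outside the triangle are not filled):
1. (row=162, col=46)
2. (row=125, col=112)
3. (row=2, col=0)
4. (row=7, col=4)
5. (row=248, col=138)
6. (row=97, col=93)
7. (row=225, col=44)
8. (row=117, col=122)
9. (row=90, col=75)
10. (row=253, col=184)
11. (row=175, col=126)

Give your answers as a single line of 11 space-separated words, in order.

(162,46): row=0b10100010, col=0b101110, row AND col = 0b100010 = 34; 34 != 46 -> empty
(125,112): row=0b1111101, col=0b1110000, row AND col = 0b1110000 = 112; 112 == 112 -> filled
(2,0): row=0b10, col=0b0, row AND col = 0b0 = 0; 0 == 0 -> filled
(7,4): row=0b111, col=0b100, row AND col = 0b100 = 4; 4 == 4 -> filled
(248,138): row=0b11111000, col=0b10001010, row AND col = 0b10001000 = 136; 136 != 138 -> empty
(97,93): row=0b1100001, col=0b1011101, row AND col = 0b1000001 = 65; 65 != 93 -> empty
(225,44): row=0b11100001, col=0b101100, row AND col = 0b100000 = 32; 32 != 44 -> empty
(117,122): col outside [0, 117] -> not filled
(90,75): row=0b1011010, col=0b1001011, row AND col = 0b1001010 = 74; 74 != 75 -> empty
(253,184): row=0b11111101, col=0b10111000, row AND col = 0b10111000 = 184; 184 == 184 -> filled
(175,126): row=0b10101111, col=0b1111110, row AND col = 0b101110 = 46; 46 != 126 -> empty

Answer: no yes yes yes no no no no no yes no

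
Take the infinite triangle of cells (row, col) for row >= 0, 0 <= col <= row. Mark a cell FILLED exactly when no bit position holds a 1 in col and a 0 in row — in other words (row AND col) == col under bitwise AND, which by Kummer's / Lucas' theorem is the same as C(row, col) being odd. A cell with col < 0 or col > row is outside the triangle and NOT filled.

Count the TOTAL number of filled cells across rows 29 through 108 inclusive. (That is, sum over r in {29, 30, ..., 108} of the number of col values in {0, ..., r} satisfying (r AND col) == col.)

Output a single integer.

Answer: 1232

Derivation:
r29=11101 pc4: +16 =16
r30=11110 pc4: +16 =32
r31=11111 pc5: +32 =64
r32=100000 pc1: +2 =66
r33=100001 pc2: +4 =70
r34=100010 pc2: +4 =74
r35=100011 pc3: +8 =82
r36=100100 pc2: +4 =86
r37=100101 pc3: +8 =94
r38=100110 pc3: +8 =102
r39=100111 pc4: +16 =118
r40=101000 pc2: +4 =122
r41=101001 pc3: +8 =130
r42=101010 pc3: +8 =138
r43=101011 pc4: +16 =154
r44=101100 pc3: +8 =162
r45=101101 pc4: +16 =178
r46=101110 pc4: +16 =194
r47=101111 pc5: +32 =226
r48=110000 pc2: +4 =230
r49=110001 pc3: +8 =238
r50=110010 pc3: +8 =246
r51=110011 pc4: +16 =262
r52=110100 pc3: +8 =270
r53=110101 pc4: +16 =286
r54=110110 pc4: +16 =302
r55=110111 pc5: +32 =334
r56=111000 pc3: +8 =342
r57=111001 pc4: +16 =358
r58=111010 pc4: +16 =374
r59=111011 pc5: +32 =406
r60=111100 pc4: +16 =422
r61=111101 pc5: +32 =454
r62=111110 pc5: +32 =486
r63=111111 pc6: +64 =550
r64=1000000 pc1: +2 =552
r65=1000001 pc2: +4 =556
r66=1000010 pc2: +4 =560
r67=1000011 pc3: +8 =568
r68=1000100 pc2: +4 =572
r69=1000101 pc3: +8 =580
r70=1000110 pc3: +8 =588
r71=1000111 pc4: +16 =604
r72=1001000 pc2: +4 =608
r73=1001001 pc3: +8 =616
r74=1001010 pc3: +8 =624
r75=1001011 pc4: +16 =640
r76=1001100 pc3: +8 =648
r77=1001101 pc4: +16 =664
r78=1001110 pc4: +16 =680
r79=1001111 pc5: +32 =712
r80=1010000 pc2: +4 =716
r81=1010001 pc3: +8 =724
r82=1010010 pc3: +8 =732
r83=1010011 pc4: +16 =748
r84=1010100 pc3: +8 =756
r85=1010101 pc4: +16 =772
r86=1010110 pc4: +16 =788
r87=1010111 pc5: +32 =820
r88=1011000 pc3: +8 =828
r89=1011001 pc4: +16 =844
r90=1011010 pc4: +16 =860
r91=1011011 pc5: +32 =892
r92=1011100 pc4: +16 =908
r93=1011101 pc5: +32 =940
r94=1011110 pc5: +32 =972
r95=1011111 pc6: +64 =1036
r96=1100000 pc2: +4 =1040
r97=1100001 pc3: +8 =1048
r98=1100010 pc3: +8 =1056
r99=1100011 pc4: +16 =1072
r100=1100100 pc3: +8 =1080
r101=1100101 pc4: +16 =1096
r102=1100110 pc4: +16 =1112
r103=1100111 pc5: +32 =1144
r104=1101000 pc3: +8 =1152
r105=1101001 pc4: +16 =1168
r106=1101010 pc4: +16 =1184
r107=1101011 pc5: +32 =1216
r108=1101100 pc4: +16 =1232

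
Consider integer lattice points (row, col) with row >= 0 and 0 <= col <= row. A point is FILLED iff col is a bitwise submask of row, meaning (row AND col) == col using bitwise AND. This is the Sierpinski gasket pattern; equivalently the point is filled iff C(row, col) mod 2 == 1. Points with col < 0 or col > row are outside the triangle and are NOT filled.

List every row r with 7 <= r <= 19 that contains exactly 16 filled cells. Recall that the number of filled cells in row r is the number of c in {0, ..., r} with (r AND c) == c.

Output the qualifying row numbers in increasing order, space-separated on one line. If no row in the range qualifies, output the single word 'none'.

Row r has 2^popcount(r) filled cells, so we need popcount(r) = log2(16) = 4.
Scan r = 7..19 and keep those with exactly 4 one-bits:
r=7=111 popcount=3 -> skip
r=8=1000 popcount=1 -> skip
r=9=1001 popcount=2 -> skip
r=10=1010 popcount=2 -> skip
r=11=1011 popcount=3 -> skip
r=12=1100 popcount=2 -> skip
r=13=1101 popcount=3 -> skip
r=14=1110 popcount=3 -> skip
r=15=1111 popcount=4 -> KEEP
r=16=10000 popcount=1 -> skip
r=17=10001 popcount=2 -> skip
r=18=10010 popcount=2 -> skip
r=19=10011 popcount=3 -> skip
Kept rows: 15

Answer: 15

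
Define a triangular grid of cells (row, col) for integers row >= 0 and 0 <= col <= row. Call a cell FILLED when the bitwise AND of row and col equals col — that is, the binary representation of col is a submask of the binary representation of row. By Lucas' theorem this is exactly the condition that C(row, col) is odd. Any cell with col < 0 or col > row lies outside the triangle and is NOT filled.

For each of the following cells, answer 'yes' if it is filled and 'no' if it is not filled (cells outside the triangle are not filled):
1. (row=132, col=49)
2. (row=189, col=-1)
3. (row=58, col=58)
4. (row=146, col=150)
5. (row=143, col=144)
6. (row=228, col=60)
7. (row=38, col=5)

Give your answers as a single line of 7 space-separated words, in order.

Answer: no no yes no no no no

Derivation:
(132,49): row=0b10000100, col=0b110001, row AND col = 0b0 = 0; 0 != 49 -> empty
(189,-1): col outside [0, 189] -> not filled
(58,58): row=0b111010, col=0b111010, row AND col = 0b111010 = 58; 58 == 58 -> filled
(146,150): col outside [0, 146] -> not filled
(143,144): col outside [0, 143] -> not filled
(228,60): row=0b11100100, col=0b111100, row AND col = 0b100100 = 36; 36 != 60 -> empty
(38,5): row=0b100110, col=0b101, row AND col = 0b100 = 4; 4 != 5 -> empty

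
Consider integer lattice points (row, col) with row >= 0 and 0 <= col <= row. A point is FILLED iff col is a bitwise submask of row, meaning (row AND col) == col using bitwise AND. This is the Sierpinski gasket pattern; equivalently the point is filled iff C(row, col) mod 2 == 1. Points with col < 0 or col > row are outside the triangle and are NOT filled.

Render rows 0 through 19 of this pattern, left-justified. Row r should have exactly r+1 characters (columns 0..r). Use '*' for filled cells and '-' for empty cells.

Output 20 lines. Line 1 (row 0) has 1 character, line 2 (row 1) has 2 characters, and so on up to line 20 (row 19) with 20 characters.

r0=0: *
r1=1: **
r2=10: *-*
r3=11: ****
r4=100: *---*
r5=101: **--**
r6=110: *-*-*-*
r7=111: ********
r8=1000: *-------*
r9=1001: **------**
r10=1010: *-*-----*-*
r11=1011: ****----****
r12=1100: *---*---*---*
r13=1101: **--**--**--**
r14=1110: *-*-*-*-*-*-*-*
r15=1111: ****************
r16=10000: *---------------*
r17=10001: **--------------**
r18=10010: *-*-------------*-*
r19=10011: ****------------****

Answer: *
**
*-*
****
*---*
**--**
*-*-*-*
********
*-------*
**------**
*-*-----*-*
****----****
*---*---*---*
**--**--**--**
*-*-*-*-*-*-*-*
****************
*---------------*
**--------------**
*-*-------------*-*
****------------****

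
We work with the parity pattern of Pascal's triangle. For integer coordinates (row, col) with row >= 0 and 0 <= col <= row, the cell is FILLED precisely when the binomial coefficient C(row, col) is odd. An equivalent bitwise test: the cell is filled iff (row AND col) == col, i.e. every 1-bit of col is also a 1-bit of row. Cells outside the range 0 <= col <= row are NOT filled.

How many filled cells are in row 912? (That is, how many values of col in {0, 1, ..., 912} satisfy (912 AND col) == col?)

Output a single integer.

912 in binary = 1110010000
popcount(912) = number of 1-bits in 1110010000 = 4
A col c satisfies (912 AND c) == c iff every set bit of c is also set in 912; each of the 4 set bits of 912 can independently be on or off in c.
count = 2^4 = 16

Answer: 16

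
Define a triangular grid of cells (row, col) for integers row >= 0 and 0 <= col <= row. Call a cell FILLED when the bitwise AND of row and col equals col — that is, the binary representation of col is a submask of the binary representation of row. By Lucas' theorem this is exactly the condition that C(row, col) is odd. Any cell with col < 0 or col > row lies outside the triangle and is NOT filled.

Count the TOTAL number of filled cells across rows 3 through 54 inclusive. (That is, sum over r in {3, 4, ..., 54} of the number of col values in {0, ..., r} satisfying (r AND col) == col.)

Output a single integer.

r3=11 pc2: +4 =4
r4=100 pc1: +2 =6
r5=101 pc2: +4 =10
r6=110 pc2: +4 =14
r7=111 pc3: +8 =22
r8=1000 pc1: +2 =24
r9=1001 pc2: +4 =28
r10=1010 pc2: +4 =32
r11=1011 pc3: +8 =40
r12=1100 pc2: +4 =44
r13=1101 pc3: +8 =52
r14=1110 pc3: +8 =60
r15=1111 pc4: +16 =76
r16=10000 pc1: +2 =78
r17=10001 pc2: +4 =82
r18=10010 pc2: +4 =86
r19=10011 pc3: +8 =94
r20=10100 pc2: +4 =98
r21=10101 pc3: +8 =106
r22=10110 pc3: +8 =114
r23=10111 pc4: +16 =130
r24=11000 pc2: +4 =134
r25=11001 pc3: +8 =142
r26=11010 pc3: +8 =150
r27=11011 pc4: +16 =166
r28=11100 pc3: +8 =174
r29=11101 pc4: +16 =190
r30=11110 pc4: +16 =206
r31=11111 pc5: +32 =238
r32=100000 pc1: +2 =240
r33=100001 pc2: +4 =244
r34=100010 pc2: +4 =248
r35=100011 pc3: +8 =256
r36=100100 pc2: +4 =260
r37=100101 pc3: +8 =268
r38=100110 pc3: +8 =276
r39=100111 pc4: +16 =292
r40=101000 pc2: +4 =296
r41=101001 pc3: +8 =304
r42=101010 pc3: +8 =312
r43=101011 pc4: +16 =328
r44=101100 pc3: +8 =336
r45=101101 pc4: +16 =352
r46=101110 pc4: +16 =368
r47=101111 pc5: +32 =400
r48=110000 pc2: +4 =404
r49=110001 pc3: +8 =412
r50=110010 pc3: +8 =420
r51=110011 pc4: +16 =436
r52=110100 pc3: +8 =444
r53=110101 pc4: +16 =460
r54=110110 pc4: +16 =476

Answer: 476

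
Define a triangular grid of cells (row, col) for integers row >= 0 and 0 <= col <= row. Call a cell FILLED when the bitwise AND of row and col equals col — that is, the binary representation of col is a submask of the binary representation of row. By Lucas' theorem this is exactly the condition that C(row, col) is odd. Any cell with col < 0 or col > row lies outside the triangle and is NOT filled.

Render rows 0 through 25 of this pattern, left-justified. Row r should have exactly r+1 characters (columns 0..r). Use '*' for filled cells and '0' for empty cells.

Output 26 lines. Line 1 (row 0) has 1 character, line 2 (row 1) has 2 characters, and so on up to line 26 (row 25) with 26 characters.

Answer: *
**
*0*
****
*000*
**00**
*0*0*0*
********
*0000000*
**000000**
*0*00000*0*
****0000****
*000*000*000*
**00**00**00**
*0*0*0*0*0*0*0*
****************
*000000000000000*
**00000000000000**
*0*0000000000000*0*
****000000000000****
*000*00000000000*000*
**00**0000000000**00**
*0*0*0*000000000*0*0*0*
********00000000********
*0000000*0000000*0000000*
**000000**000000**000000**

Derivation:
r0=0: *
r1=1: **
r2=10: *0*
r3=11: ****
r4=100: *000*
r5=101: **00**
r6=110: *0*0*0*
r7=111: ********
r8=1000: *0000000*
r9=1001: **000000**
r10=1010: *0*00000*0*
r11=1011: ****0000****
r12=1100: *000*000*000*
r13=1101: **00**00**00**
r14=1110: *0*0*0*0*0*0*0*
r15=1111: ****************
r16=10000: *000000000000000*
r17=10001: **00000000000000**
r18=10010: *0*0000000000000*0*
r19=10011: ****000000000000****
r20=10100: *000*00000000000*000*
r21=10101: **00**0000000000**00**
r22=10110: *0*0*0*000000000*0*0*0*
r23=10111: ********00000000********
r24=11000: *0000000*0000000*0000000*
r25=11001: **000000**000000**000000**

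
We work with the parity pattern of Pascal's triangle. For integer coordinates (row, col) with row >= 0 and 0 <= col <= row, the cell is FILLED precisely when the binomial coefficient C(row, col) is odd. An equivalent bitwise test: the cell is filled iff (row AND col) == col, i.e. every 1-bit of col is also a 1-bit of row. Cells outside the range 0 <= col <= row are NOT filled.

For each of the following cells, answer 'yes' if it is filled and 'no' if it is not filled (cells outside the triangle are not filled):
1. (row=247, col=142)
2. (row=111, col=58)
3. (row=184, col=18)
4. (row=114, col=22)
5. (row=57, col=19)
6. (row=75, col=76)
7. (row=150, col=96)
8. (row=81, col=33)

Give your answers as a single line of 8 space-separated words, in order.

(247,142): row=0b11110111, col=0b10001110, row AND col = 0b10000110 = 134; 134 != 142 -> empty
(111,58): row=0b1101111, col=0b111010, row AND col = 0b101010 = 42; 42 != 58 -> empty
(184,18): row=0b10111000, col=0b10010, row AND col = 0b10000 = 16; 16 != 18 -> empty
(114,22): row=0b1110010, col=0b10110, row AND col = 0b10010 = 18; 18 != 22 -> empty
(57,19): row=0b111001, col=0b10011, row AND col = 0b10001 = 17; 17 != 19 -> empty
(75,76): col outside [0, 75] -> not filled
(150,96): row=0b10010110, col=0b1100000, row AND col = 0b0 = 0; 0 != 96 -> empty
(81,33): row=0b1010001, col=0b100001, row AND col = 0b1 = 1; 1 != 33 -> empty

Answer: no no no no no no no no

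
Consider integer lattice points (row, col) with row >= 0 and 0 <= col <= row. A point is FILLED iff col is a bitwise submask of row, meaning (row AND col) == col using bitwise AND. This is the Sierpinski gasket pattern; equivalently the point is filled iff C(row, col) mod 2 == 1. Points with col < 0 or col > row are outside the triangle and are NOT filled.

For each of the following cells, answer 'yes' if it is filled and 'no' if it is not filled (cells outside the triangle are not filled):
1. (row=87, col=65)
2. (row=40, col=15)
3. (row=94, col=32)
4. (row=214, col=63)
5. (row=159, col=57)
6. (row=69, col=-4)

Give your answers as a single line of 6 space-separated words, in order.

(87,65): row=0b1010111, col=0b1000001, row AND col = 0b1000001 = 65; 65 == 65 -> filled
(40,15): row=0b101000, col=0b1111, row AND col = 0b1000 = 8; 8 != 15 -> empty
(94,32): row=0b1011110, col=0b100000, row AND col = 0b0 = 0; 0 != 32 -> empty
(214,63): row=0b11010110, col=0b111111, row AND col = 0b10110 = 22; 22 != 63 -> empty
(159,57): row=0b10011111, col=0b111001, row AND col = 0b11001 = 25; 25 != 57 -> empty
(69,-4): col outside [0, 69] -> not filled

Answer: yes no no no no no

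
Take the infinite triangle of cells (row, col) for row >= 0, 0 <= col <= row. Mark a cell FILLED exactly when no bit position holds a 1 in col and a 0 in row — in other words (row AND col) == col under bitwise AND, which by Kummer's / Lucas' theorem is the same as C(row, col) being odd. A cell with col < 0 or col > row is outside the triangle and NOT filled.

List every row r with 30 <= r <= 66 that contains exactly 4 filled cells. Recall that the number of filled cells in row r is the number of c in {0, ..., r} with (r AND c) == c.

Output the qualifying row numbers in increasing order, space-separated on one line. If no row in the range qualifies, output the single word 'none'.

Answer: 33 34 36 40 48 65 66

Derivation:
Row r has 2^popcount(r) filled cells, so we need popcount(r) = log2(4) = 2.
Scan r = 30..66 and keep those with exactly 2 one-bits:
r=30=11110 popcount=4 -> skip
r=31=11111 popcount=5 -> skip
r=32=100000 popcount=1 -> skip
r=33=100001 popcount=2 -> KEEP
r=34=100010 popcount=2 -> KEEP
r=35=100011 popcount=3 -> skip
r=36=100100 popcount=2 -> KEEP
r=37=100101 popcount=3 -> skip
r=38=100110 popcount=3 -> skip
r=39=100111 popcount=4 -> skip
r=40=101000 popcount=2 -> KEEP
r=41=101001 popcount=3 -> skip
r=42=101010 popcount=3 -> skip
r=43=101011 popcount=4 -> skip
r=44=101100 popcount=3 -> skip
r=45=101101 popcount=4 -> skip
r=46=101110 popcount=4 -> skip
r=47=101111 popcount=5 -> skip
r=48=110000 popcount=2 -> KEEP
r=49=110001 popcount=3 -> skip
r=50=110010 popcount=3 -> skip
r=51=110011 popcount=4 -> skip
r=52=110100 popcount=3 -> skip
r=53=110101 popcount=4 -> skip
r=54=110110 popcount=4 -> skip
r=55=110111 popcount=5 -> skip
r=56=111000 popcount=3 -> skip
r=57=111001 popcount=4 -> skip
r=58=111010 popcount=4 -> skip
r=59=111011 popcount=5 -> skip
r=60=111100 popcount=4 -> skip
r=61=111101 popcount=5 -> skip
r=62=111110 popcount=5 -> skip
r=63=111111 popcount=6 -> skip
r=64=1000000 popcount=1 -> skip
r=65=1000001 popcount=2 -> KEEP
r=66=1000010 popcount=2 -> KEEP
Kept rows: 33 34 36 40 48 65 66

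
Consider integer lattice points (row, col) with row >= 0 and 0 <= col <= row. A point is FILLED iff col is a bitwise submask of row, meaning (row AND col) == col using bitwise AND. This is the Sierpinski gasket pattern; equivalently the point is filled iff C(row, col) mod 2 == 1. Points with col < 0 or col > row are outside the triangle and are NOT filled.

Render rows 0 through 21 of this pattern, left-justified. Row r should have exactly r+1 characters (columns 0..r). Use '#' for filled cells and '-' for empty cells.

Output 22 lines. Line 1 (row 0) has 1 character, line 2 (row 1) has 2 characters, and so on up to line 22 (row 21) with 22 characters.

Answer: #
##
#-#
####
#---#
##--##
#-#-#-#
########
#-------#
##------##
#-#-----#-#
####----####
#---#---#---#
##--##--##--##
#-#-#-#-#-#-#-#
################
#---------------#
##--------------##
#-#-------------#-#
####------------####
#---#-----------#---#
##--##----------##--##

Derivation:
r0=0: #
r1=1: ##
r2=10: #-#
r3=11: ####
r4=100: #---#
r5=101: ##--##
r6=110: #-#-#-#
r7=111: ########
r8=1000: #-------#
r9=1001: ##------##
r10=1010: #-#-----#-#
r11=1011: ####----####
r12=1100: #---#---#---#
r13=1101: ##--##--##--##
r14=1110: #-#-#-#-#-#-#-#
r15=1111: ################
r16=10000: #---------------#
r17=10001: ##--------------##
r18=10010: #-#-------------#-#
r19=10011: ####------------####
r20=10100: #---#-----------#---#
r21=10101: ##--##----------##--##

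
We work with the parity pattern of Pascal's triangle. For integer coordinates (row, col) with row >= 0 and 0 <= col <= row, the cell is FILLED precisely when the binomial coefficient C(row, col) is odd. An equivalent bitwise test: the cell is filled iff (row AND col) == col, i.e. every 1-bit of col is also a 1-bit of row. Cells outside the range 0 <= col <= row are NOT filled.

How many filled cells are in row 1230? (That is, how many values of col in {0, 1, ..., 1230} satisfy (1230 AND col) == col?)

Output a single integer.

Answer: 64

Derivation:
1230 in binary = 10011001110
popcount(1230) = number of 1-bits in 10011001110 = 6
A col c satisfies (1230 AND c) == c iff every set bit of c is also set in 1230; each of the 6 set bits of 1230 can independently be on or off in c.
count = 2^6 = 64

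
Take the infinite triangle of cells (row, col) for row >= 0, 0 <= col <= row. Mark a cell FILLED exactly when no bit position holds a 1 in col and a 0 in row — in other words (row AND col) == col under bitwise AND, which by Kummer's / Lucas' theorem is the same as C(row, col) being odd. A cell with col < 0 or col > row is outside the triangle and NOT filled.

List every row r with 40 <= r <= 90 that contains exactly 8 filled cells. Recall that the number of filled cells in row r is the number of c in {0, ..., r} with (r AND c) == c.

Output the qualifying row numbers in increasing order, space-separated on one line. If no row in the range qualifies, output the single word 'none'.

Answer: 41 42 44 49 50 52 56 67 69 70 73 74 76 81 82 84 88

Derivation:
Row r has 2^popcount(r) filled cells, so we need popcount(r) = log2(8) = 3.
Scan r = 40..90 and keep those with exactly 3 one-bits:
r=40=101000 popcount=2 -> skip
r=41=101001 popcount=3 -> KEEP
r=42=101010 popcount=3 -> KEEP
r=43=101011 popcount=4 -> skip
r=44=101100 popcount=3 -> KEEP
r=45=101101 popcount=4 -> skip
r=46=101110 popcount=4 -> skip
r=47=101111 popcount=5 -> skip
r=48=110000 popcount=2 -> skip
r=49=110001 popcount=3 -> KEEP
r=50=110010 popcount=3 -> KEEP
r=51=110011 popcount=4 -> skip
r=52=110100 popcount=3 -> KEEP
r=53=110101 popcount=4 -> skip
r=54=110110 popcount=4 -> skip
r=55=110111 popcount=5 -> skip
r=56=111000 popcount=3 -> KEEP
r=57=111001 popcount=4 -> skip
r=58=111010 popcount=4 -> skip
r=59=111011 popcount=5 -> skip
r=60=111100 popcount=4 -> skip
r=61=111101 popcount=5 -> skip
r=62=111110 popcount=5 -> skip
r=63=111111 popcount=6 -> skip
r=64=1000000 popcount=1 -> skip
r=65=1000001 popcount=2 -> skip
r=66=1000010 popcount=2 -> skip
r=67=1000011 popcount=3 -> KEEP
r=68=1000100 popcount=2 -> skip
r=69=1000101 popcount=3 -> KEEP
r=70=1000110 popcount=3 -> KEEP
r=71=1000111 popcount=4 -> skip
r=72=1001000 popcount=2 -> skip
r=73=1001001 popcount=3 -> KEEP
r=74=1001010 popcount=3 -> KEEP
r=75=1001011 popcount=4 -> skip
r=76=1001100 popcount=3 -> KEEP
r=77=1001101 popcount=4 -> skip
r=78=1001110 popcount=4 -> skip
r=79=1001111 popcount=5 -> skip
r=80=1010000 popcount=2 -> skip
r=81=1010001 popcount=3 -> KEEP
r=82=1010010 popcount=3 -> KEEP
r=83=1010011 popcount=4 -> skip
r=84=1010100 popcount=3 -> KEEP
r=85=1010101 popcount=4 -> skip
r=86=1010110 popcount=4 -> skip
r=87=1010111 popcount=5 -> skip
r=88=1011000 popcount=3 -> KEEP
r=89=1011001 popcount=4 -> skip
r=90=1011010 popcount=4 -> skip
Kept rows: 41 42 44 49 50 52 56 67 69 70 73 74 76 81 82 84 88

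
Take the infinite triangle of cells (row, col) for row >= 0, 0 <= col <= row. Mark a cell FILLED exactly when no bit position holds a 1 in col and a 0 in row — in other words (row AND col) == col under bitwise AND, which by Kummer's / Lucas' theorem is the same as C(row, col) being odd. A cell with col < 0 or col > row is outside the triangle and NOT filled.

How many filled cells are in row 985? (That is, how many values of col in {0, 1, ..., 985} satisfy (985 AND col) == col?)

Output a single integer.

985 in binary = 1111011001
popcount(985) = number of 1-bits in 1111011001 = 7
A col c satisfies (985 AND c) == c iff every set bit of c is also set in 985; each of the 7 set bits of 985 can independently be on or off in c.
count = 2^7 = 128

Answer: 128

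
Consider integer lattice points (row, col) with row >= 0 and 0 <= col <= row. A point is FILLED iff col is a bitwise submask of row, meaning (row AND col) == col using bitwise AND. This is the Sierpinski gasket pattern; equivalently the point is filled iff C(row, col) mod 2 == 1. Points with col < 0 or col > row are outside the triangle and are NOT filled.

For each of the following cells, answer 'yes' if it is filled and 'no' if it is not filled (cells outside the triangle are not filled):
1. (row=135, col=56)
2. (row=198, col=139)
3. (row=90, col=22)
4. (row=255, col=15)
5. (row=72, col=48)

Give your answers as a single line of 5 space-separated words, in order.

Answer: no no no yes no

Derivation:
(135,56): row=0b10000111, col=0b111000, row AND col = 0b0 = 0; 0 != 56 -> empty
(198,139): row=0b11000110, col=0b10001011, row AND col = 0b10000010 = 130; 130 != 139 -> empty
(90,22): row=0b1011010, col=0b10110, row AND col = 0b10010 = 18; 18 != 22 -> empty
(255,15): row=0b11111111, col=0b1111, row AND col = 0b1111 = 15; 15 == 15 -> filled
(72,48): row=0b1001000, col=0b110000, row AND col = 0b0 = 0; 0 != 48 -> empty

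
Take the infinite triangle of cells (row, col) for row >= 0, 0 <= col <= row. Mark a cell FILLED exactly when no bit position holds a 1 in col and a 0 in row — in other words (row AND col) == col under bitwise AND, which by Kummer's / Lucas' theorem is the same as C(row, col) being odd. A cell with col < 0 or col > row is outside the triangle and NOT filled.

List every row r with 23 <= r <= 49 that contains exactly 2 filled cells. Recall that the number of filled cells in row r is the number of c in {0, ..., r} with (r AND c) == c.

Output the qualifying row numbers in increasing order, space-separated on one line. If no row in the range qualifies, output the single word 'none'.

Answer: 32

Derivation:
Row r has 2^popcount(r) filled cells, so we need popcount(r) = log2(2) = 1.
Scan r = 23..49 and keep those with exactly 1 one-bits:
r=23=10111 popcount=4 -> skip
r=24=11000 popcount=2 -> skip
r=25=11001 popcount=3 -> skip
r=26=11010 popcount=3 -> skip
r=27=11011 popcount=4 -> skip
r=28=11100 popcount=3 -> skip
r=29=11101 popcount=4 -> skip
r=30=11110 popcount=4 -> skip
r=31=11111 popcount=5 -> skip
r=32=100000 popcount=1 -> KEEP
r=33=100001 popcount=2 -> skip
r=34=100010 popcount=2 -> skip
r=35=100011 popcount=3 -> skip
r=36=100100 popcount=2 -> skip
r=37=100101 popcount=3 -> skip
r=38=100110 popcount=3 -> skip
r=39=100111 popcount=4 -> skip
r=40=101000 popcount=2 -> skip
r=41=101001 popcount=3 -> skip
r=42=101010 popcount=3 -> skip
r=43=101011 popcount=4 -> skip
r=44=101100 popcount=3 -> skip
r=45=101101 popcount=4 -> skip
r=46=101110 popcount=4 -> skip
r=47=101111 popcount=5 -> skip
r=48=110000 popcount=2 -> skip
r=49=110001 popcount=3 -> skip
Kept rows: 32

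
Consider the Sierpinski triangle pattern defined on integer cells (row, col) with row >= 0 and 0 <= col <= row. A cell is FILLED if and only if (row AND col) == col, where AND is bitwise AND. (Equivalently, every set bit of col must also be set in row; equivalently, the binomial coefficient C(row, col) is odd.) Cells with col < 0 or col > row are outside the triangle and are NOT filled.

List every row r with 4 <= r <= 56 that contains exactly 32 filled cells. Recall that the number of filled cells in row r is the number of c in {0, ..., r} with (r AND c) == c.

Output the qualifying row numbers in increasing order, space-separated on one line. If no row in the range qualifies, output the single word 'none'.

Answer: 31 47 55

Derivation:
Row r has 2^popcount(r) filled cells, so we need popcount(r) = log2(32) = 5.
Scan r = 4..56 and keep those with exactly 5 one-bits:
r=4=100 popcount=1 -> skip
r=5=101 popcount=2 -> skip
r=6=110 popcount=2 -> skip
r=7=111 popcount=3 -> skip
r=8=1000 popcount=1 -> skip
r=9=1001 popcount=2 -> skip
r=10=1010 popcount=2 -> skip
r=11=1011 popcount=3 -> skip
r=12=1100 popcount=2 -> skip
r=13=1101 popcount=3 -> skip
r=14=1110 popcount=3 -> skip
r=15=1111 popcount=4 -> skip
r=16=10000 popcount=1 -> skip
r=17=10001 popcount=2 -> skip
r=18=10010 popcount=2 -> skip
r=19=10011 popcount=3 -> skip
r=20=10100 popcount=2 -> skip
r=21=10101 popcount=3 -> skip
r=22=10110 popcount=3 -> skip
r=23=10111 popcount=4 -> skip
r=24=11000 popcount=2 -> skip
r=25=11001 popcount=3 -> skip
r=26=11010 popcount=3 -> skip
r=27=11011 popcount=4 -> skip
r=28=11100 popcount=3 -> skip
r=29=11101 popcount=4 -> skip
r=30=11110 popcount=4 -> skip
r=31=11111 popcount=5 -> KEEP
r=32=100000 popcount=1 -> skip
r=33=100001 popcount=2 -> skip
r=34=100010 popcount=2 -> skip
r=35=100011 popcount=3 -> skip
r=36=100100 popcount=2 -> skip
r=37=100101 popcount=3 -> skip
r=38=100110 popcount=3 -> skip
r=39=100111 popcount=4 -> skip
r=40=101000 popcount=2 -> skip
r=41=101001 popcount=3 -> skip
r=42=101010 popcount=3 -> skip
r=43=101011 popcount=4 -> skip
r=44=101100 popcount=3 -> skip
r=45=101101 popcount=4 -> skip
r=46=101110 popcount=4 -> skip
r=47=101111 popcount=5 -> KEEP
r=48=110000 popcount=2 -> skip
r=49=110001 popcount=3 -> skip
r=50=110010 popcount=3 -> skip
r=51=110011 popcount=4 -> skip
r=52=110100 popcount=3 -> skip
r=53=110101 popcount=4 -> skip
r=54=110110 popcount=4 -> skip
r=55=110111 popcount=5 -> KEEP
r=56=111000 popcount=3 -> skip
Kept rows: 31 47 55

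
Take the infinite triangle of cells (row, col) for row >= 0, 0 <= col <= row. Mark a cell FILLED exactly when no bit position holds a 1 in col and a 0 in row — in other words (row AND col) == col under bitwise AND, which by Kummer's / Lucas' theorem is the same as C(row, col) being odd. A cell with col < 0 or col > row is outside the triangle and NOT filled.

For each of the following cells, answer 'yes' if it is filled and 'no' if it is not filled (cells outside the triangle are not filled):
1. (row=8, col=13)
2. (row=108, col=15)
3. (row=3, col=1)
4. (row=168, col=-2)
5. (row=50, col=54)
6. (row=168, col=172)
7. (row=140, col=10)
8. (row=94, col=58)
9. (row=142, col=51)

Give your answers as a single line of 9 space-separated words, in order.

(8,13): col outside [0, 8] -> not filled
(108,15): row=0b1101100, col=0b1111, row AND col = 0b1100 = 12; 12 != 15 -> empty
(3,1): row=0b11, col=0b1, row AND col = 0b1 = 1; 1 == 1 -> filled
(168,-2): col outside [0, 168] -> not filled
(50,54): col outside [0, 50] -> not filled
(168,172): col outside [0, 168] -> not filled
(140,10): row=0b10001100, col=0b1010, row AND col = 0b1000 = 8; 8 != 10 -> empty
(94,58): row=0b1011110, col=0b111010, row AND col = 0b11010 = 26; 26 != 58 -> empty
(142,51): row=0b10001110, col=0b110011, row AND col = 0b10 = 2; 2 != 51 -> empty

Answer: no no yes no no no no no no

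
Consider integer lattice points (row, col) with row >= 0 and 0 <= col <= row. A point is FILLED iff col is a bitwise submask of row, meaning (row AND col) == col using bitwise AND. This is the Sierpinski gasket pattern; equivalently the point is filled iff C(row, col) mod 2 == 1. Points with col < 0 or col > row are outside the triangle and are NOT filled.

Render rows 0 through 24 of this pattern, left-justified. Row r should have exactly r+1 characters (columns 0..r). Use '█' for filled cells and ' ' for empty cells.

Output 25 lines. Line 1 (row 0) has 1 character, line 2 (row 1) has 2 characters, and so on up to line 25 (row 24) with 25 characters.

Answer: █
██
█ █
████
█   █
██  ██
█ █ █ █
████████
█       █
██      ██
█ █     █ █
████    ████
█   █   █   █
██  ██  ██  ██
█ █ █ █ █ █ █ █
████████████████
█               █
██              ██
█ █             █ █
████            ████
█   █           █   █
██  ██          ██  ██
█ █ █ █         █ █ █ █
████████        ████████
█       █       █       █

Derivation:
r0=0: █
r1=1: ██
r2=10: █ █
r3=11: ████
r4=100: █   █
r5=101: ██  ██
r6=110: █ █ █ █
r7=111: ████████
r8=1000: █       █
r9=1001: ██      ██
r10=1010: █ █     █ █
r11=1011: ████    ████
r12=1100: █   █   █   █
r13=1101: ██  ██  ██  ██
r14=1110: █ █ █ █ █ █ █ █
r15=1111: ████████████████
r16=10000: █               █
r17=10001: ██              ██
r18=10010: █ █             █ █
r19=10011: ████            ████
r20=10100: █   █           █   █
r21=10101: ██  ██          ██  ██
r22=10110: █ █ █ █         █ █ █ █
r23=10111: ████████        ████████
r24=11000: █       █       █       █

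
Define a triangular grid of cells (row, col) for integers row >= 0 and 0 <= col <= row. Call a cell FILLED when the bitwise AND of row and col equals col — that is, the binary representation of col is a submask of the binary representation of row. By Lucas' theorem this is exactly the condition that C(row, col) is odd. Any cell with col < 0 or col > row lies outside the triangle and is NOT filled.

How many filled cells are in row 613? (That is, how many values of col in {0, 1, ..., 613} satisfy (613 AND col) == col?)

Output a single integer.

613 in binary = 1001100101
popcount(613) = number of 1-bits in 1001100101 = 5
A col c satisfies (613 AND c) == c iff every set bit of c is also set in 613; each of the 5 set bits of 613 can independently be on or off in c.
count = 2^5 = 32

Answer: 32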